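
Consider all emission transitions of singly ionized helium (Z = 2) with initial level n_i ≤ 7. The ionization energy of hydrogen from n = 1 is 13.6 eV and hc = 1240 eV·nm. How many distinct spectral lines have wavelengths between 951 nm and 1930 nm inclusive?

Enumerate all n_i → n_f pairs with 1 ≤ n_f < n_i ≤ 7 and compute λ = 1240 / [13.6·4·(1/n_f² − 1/n_i²)].
Lines falling in [951, 1930] nm: 5→4 (1013 nm), 7→5 (1163 nm), 6→5 (1865 nm).

3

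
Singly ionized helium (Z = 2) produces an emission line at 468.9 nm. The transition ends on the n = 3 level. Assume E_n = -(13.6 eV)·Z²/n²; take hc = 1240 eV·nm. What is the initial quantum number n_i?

n_i = 4

The photon energy is ΔE = hc/λ = 1240 / 468.9 = 2.644 eV.
With Z = 2, ΔE = 54.40 × (1/n_f² − 1/n_i²), so 1/n_f² − 1/n_i² = 0.04861.
With n_f = 3: 1/n_i² = 1/9 − 0.04861 = 0.06250, so n_i ≈ 4.00.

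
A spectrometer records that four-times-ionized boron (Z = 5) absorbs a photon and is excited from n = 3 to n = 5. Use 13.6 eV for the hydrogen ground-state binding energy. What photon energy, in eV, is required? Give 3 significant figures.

The Bohr energies scale as Z², so for Z = 5: E_n = −340.0/n² eV.
E_5 = −340.0/25 = −13.60 eV and E_3 = −340.0/9 = −37.78 eV.
The photon energy is |E_5 − E_3| = 24.2 eV.

24.2 eV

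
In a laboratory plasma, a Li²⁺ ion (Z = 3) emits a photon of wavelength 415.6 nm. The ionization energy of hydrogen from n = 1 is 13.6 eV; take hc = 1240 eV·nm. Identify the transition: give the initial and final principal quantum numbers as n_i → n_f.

n_i = 8, n_f = 5

The photon energy is ΔE = hc/λ = 1240 / 415.6 = 2.984 eV.
With Z = 3, ΔE = 122.4 × (1/n_f² − 1/n_i²), so 1/n_f² − 1/n_i² = 0.02438.
Trying n_f = 5 gives 1/n_i² = 0.01562, i.e. n_i ≈ 8; this pair matches.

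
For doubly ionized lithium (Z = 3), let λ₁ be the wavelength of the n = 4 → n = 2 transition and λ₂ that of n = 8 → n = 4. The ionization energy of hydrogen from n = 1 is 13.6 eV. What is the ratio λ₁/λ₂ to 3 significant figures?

λ ∝ 1/ΔE ∝ 1/(1/n_f² − 1/n_i²), and the Z² and hc factors cancel in the ratio.
λ₁/λ₂ = (1/4² − 1/8²)/(1/2² − 1/4²) = 0.04688/0.1875 = 0.250.

0.250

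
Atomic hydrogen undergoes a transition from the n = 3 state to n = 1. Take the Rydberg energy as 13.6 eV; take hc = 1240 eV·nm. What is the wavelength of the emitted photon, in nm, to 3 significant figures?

103 nm

ΔE = 13.60 × (1/1² − 1/3²) = 13.60 × 0.8889 = 12.09 eV.
λ = hc/ΔE = 1240 / 12.09 = 103 nm.
This line belongs to the Lyman series.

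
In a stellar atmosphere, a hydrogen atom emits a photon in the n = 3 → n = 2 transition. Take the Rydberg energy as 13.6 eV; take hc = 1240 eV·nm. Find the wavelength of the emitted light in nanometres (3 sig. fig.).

656 nm

ΔE = 13.60 × (1/2² − 1/3²) = 13.60 × 0.1389 = 1.889 eV.
λ = hc/ΔE = 1240 / 1.889 = 656 nm.
This line belongs to the Balmer series.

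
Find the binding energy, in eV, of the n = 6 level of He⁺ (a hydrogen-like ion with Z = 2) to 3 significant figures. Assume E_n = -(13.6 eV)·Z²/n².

1.51 eV

E_n = −13.6 Z²/n² = −54.40/n² eV for Z = 2.
E_6 = −54.40/36 = −1.51 eV, so ionization (to E = 0) requires 1.51 eV.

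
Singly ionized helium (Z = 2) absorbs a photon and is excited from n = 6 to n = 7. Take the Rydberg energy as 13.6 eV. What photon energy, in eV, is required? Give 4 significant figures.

0.4009 eV

The Bohr energies scale as Z², so for Z = 2: E_n = −54.40/n² eV.
E_7 = −54.40/49 = −1.110 eV and E_6 = −54.40/36 = −1.511 eV.
The photon energy is |E_7 − E_6| = 0.4009 eV.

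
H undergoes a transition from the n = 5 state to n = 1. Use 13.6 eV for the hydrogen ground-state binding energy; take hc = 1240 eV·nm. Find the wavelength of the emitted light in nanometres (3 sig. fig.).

ΔE = 13.60 × (1/1² − 1/5²) = 13.60 × 0.9600 = 13.06 eV.
λ = hc/ΔE = 1240 / 13.06 = 95.0 nm.

95.0 nm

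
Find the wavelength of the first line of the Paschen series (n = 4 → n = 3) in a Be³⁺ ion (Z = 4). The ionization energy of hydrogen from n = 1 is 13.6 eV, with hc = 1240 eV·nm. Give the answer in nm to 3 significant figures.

117 nm

The Paschen series terminates on n_f = 3; the first line has n_i = 3+1 = 4.
ΔE = 217.6 × (1/3² − 1/4²) = 10.58 eV.
λ = 1240 / 10.58 = 117 nm.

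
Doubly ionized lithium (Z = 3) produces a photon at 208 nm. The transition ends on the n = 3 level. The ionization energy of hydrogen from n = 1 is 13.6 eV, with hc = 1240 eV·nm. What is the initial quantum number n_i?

n_i = 4

The photon energy is ΔE = hc/λ = 1240 / 208 = 5.962 eV.
With Z = 3, ΔE = 122.4 × (1/n_f² − 1/n_i²), so 1/n_f² − 1/n_i² = 0.04871.
With n_f = 3: 1/n_i² = 1/9 − 0.04871 = 0.06241, so n_i ≈ 4.00.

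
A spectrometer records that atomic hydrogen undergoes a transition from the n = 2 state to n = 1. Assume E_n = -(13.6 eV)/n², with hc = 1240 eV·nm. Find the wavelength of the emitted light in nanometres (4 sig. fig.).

ΔE = 13.60 × (1/1² − 1/2²) = 13.60 × 0.7500 = 10.20 eV.
λ = hc/ΔE = 1240 / 10.20 = 121.6 nm.
This line belongs to the Lyman series.

121.6 nm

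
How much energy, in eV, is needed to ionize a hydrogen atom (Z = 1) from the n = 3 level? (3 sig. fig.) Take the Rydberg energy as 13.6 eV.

1.51 eV

E_3 = −13.60/9 = −1.51 eV, so ionization (to E = 0) requires 1.51 eV.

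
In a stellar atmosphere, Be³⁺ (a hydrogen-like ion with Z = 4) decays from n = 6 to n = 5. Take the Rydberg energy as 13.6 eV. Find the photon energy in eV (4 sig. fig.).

2.660 eV

The Bohr energies scale as Z², so for Z = 4: E_n = −217.6/n² eV.
E_6 = −217.6/36 = −6.044 eV and E_5 = −217.6/25 = −8.704 eV.
The photon energy is |E_6 − E_5| = 2.660 eV.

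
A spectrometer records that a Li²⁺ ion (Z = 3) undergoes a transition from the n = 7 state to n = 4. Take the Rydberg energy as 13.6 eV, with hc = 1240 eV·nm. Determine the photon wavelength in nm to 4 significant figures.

240.7 nm

For Z = 3 the level energies scale as Z², so the effective Rydberg energy is 13.6 × 9 = 122.4 eV.
ΔE = 122.4 × (1/4² − 1/7²) = 122.4 × 0.04209 = 5.152 eV.
λ = hc/ΔE = 1240 / 5.152 = 240.7 nm.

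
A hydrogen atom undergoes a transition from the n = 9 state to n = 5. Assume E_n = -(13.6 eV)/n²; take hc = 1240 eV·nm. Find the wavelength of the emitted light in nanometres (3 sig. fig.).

3300 nm

ΔE = 13.60 × (1/5² − 1/9²) = 13.60 × 0.02765 = 0.3761 eV.
λ = hc/ΔE = 1240 / 0.3761 = 3300 nm.
This line belongs to the Pfund series.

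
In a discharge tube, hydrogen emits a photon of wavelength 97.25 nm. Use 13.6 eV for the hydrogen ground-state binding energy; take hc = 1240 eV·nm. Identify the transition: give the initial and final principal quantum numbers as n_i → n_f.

n_i = 4, n_f = 1

The photon energy is ΔE = hc/λ = 1240 / 97.25 = 12.75 eV.
With Z = 1, ΔE = 13.60 × (1/n_f² − 1/n_i²), so 1/n_f² − 1/n_i² = 0.9375.
Trying n_f = 1 gives 1/n_i² = 0.06245, i.e. n_i ≈ 4; this pair matches.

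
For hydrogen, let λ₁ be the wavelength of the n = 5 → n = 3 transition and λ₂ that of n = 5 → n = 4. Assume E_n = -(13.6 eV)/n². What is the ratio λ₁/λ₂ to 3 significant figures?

0.316

λ ∝ 1/ΔE ∝ 1/(1/n_f² − 1/n_i²), and the Z² and hc factors cancel in the ratio.
λ₁/λ₂ = (1/4² − 1/5²)/(1/3² − 1/5²) = 0.02250/0.07111 = 0.316.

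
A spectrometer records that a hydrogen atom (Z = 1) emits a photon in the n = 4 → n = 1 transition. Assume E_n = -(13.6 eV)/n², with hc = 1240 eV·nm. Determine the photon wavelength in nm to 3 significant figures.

97.3 nm

ΔE = 13.60 × (1/1² − 1/4²) = 13.60 × 0.9375 = 12.75 eV.
λ = hc/ΔE = 1240 / 12.75 = 97.3 nm.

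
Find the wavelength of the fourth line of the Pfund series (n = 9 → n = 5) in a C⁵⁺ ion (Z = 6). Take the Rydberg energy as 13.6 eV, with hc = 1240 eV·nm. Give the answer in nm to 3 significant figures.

The Pfund series terminates on n_f = 5; the fourth line has n_i = 5+4 = 9.
ΔE = 489.6 × (1/5² − 1/9²) = 13.54 eV.
λ = 1240 / 13.54 = 91.6 nm.

91.6 nm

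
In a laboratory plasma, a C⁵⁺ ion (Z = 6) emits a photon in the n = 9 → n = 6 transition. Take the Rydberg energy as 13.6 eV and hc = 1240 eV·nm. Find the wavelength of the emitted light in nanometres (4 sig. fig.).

164.1 nm

For Z = 6 the level energies scale as Z², so the effective Rydberg energy is 13.6 × 36 = 489.6 eV.
ΔE = 489.6 × (1/6² − 1/9²) = 489.6 × 0.01543 = 7.556 eV.
λ = hc/ΔE = 1240 / 7.556 = 164.1 nm.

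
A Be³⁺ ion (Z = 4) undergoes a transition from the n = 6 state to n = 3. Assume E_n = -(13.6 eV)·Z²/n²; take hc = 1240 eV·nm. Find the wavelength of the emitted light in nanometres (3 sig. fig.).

For Z = 4 the level energies scale as Z², so the effective Rydberg energy is 13.6 × 16 = 217.6 eV.
ΔE = 217.6 × (1/3² − 1/6²) = 217.6 × 0.08333 = 18.13 eV.
λ = hc/ΔE = 1240 / 18.13 = 68.4 nm.

68.4 nm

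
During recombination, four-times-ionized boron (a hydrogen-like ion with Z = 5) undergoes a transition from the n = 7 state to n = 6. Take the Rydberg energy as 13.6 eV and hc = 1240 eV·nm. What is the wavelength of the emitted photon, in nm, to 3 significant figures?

495 nm

For Z = 5 the level energies scale as Z², so the effective Rydberg energy is 13.6 × 25 = 340.0 eV.
ΔE = 340.0 × (1/6² − 1/7²) = 340.0 × 0.007370 = 2.506 eV.
λ = hc/ΔE = 1240 / 2.506 = 495 nm.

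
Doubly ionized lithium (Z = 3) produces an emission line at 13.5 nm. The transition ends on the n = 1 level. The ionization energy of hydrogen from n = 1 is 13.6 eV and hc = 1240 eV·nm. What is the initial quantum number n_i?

The photon energy is ΔE = hc/λ = 1240 / 13.5 = 91.85 eV.
With Z = 3, ΔE = 122.4 × (1/n_f² − 1/n_i²), so 1/n_f² − 1/n_i² = 0.7504.
With n_f = 1: 1/n_i² = 1/1 − 0.7504 = 0.2496, so n_i ≈ 2.00.

n_i = 2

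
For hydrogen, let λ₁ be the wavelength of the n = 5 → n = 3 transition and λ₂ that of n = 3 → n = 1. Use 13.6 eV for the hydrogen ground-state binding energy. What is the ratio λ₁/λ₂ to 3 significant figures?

λ ∝ 1/ΔE ∝ 1/(1/n_f² − 1/n_i²), and the Z² and hc factors cancel in the ratio.
λ₁/λ₂ = (1/1² − 1/3²)/(1/3² − 1/5²) = 0.8889/0.07111 = 12.5.

12.5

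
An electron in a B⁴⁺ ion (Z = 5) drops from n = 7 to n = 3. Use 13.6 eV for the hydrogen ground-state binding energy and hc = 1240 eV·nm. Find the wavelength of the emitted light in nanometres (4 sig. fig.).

For Z = 5 the level energies scale as Z², so the effective Rydberg energy is 13.6 × 25 = 340.0 eV.
ΔE = 340.0 × (1/3² − 1/7²) = 340.0 × 0.09070 = 30.84 eV.
λ = hc/ΔE = 1240 / 30.84 = 40.21 nm.

40.21 nm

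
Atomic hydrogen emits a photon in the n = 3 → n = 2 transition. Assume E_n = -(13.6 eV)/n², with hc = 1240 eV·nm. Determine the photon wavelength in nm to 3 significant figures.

656 nm

ΔE = 13.60 × (1/2² − 1/3²) = 13.60 × 0.1389 = 1.889 eV.
λ = hc/ΔE = 1240 / 1.889 = 656 nm.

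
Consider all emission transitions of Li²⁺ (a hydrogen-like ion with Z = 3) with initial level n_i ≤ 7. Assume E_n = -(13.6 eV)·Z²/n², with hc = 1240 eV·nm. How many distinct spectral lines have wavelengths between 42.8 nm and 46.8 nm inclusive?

2

Enumerate all n_i → n_f pairs with 1 ≤ n_f < n_i ≤ 7 and compute λ = 1240 / [13.6·9·(1/n_f² − 1/n_i²)].
Lines falling in [42.8, 46.8] nm: 7→2 (44.12 nm), 6→2 (45.59 nm).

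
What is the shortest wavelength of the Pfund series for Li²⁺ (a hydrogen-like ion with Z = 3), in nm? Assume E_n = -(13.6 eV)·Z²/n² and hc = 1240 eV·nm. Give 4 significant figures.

The Pfund series has lower level n_f = 5; the series limit corresponds to n_i → ∞.
ΔE_max = 13.6 × 9 / 5² = 4.896 eV.
λ_min = 1240 / 4.896 = 253.3 nm.

253.3 nm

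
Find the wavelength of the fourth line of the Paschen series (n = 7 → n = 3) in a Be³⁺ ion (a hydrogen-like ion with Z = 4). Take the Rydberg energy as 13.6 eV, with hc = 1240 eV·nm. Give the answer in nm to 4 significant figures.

62.83 nm

The Paschen series terminates on n_f = 3; the fourth line has n_i = 3+4 = 7.
ΔE = 217.6 × (1/3² − 1/7²) = 19.74 eV.
λ = 1240 / 19.74 = 62.83 nm.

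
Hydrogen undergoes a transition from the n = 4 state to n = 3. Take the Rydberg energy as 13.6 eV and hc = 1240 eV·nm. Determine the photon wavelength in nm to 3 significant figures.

1880 nm

ΔE = 13.60 × (1/3² − 1/4²) = 13.60 × 0.04861 = 0.6611 eV.
λ = hc/ΔE = 1240 / 0.6611 = 1880 nm.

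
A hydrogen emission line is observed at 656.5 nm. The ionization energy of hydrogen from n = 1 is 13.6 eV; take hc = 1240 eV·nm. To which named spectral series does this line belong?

Balmer

ΔE = 1240/656.5 = 1.889 eV.
This matches 13.6 × (1/2² − 1/3²), so n_f = 2: the Balmer series.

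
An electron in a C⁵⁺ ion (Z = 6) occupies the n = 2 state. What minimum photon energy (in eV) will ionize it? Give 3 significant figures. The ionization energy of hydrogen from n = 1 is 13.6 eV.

E_n = −13.6 Z²/n² = −489.6/n² eV for Z = 6.
E_2 = −489.6/4 = −122 eV, so ionization (to E = 0) requires 122 eV.

122 eV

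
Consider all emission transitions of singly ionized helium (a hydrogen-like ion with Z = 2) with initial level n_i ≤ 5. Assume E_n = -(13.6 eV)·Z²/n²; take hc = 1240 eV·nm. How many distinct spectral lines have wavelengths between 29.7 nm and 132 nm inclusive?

3

Enumerate all n_i → n_f pairs with 1 ≤ n_f < n_i ≤ 5 and compute λ = 1240 / [13.6·4·(1/n_f² − 1/n_i²)].
Lines falling in [29.7, 132] nm: 2→1 (30.39 nm), 5→2 (108.5 nm), 4→2 (121.6 nm).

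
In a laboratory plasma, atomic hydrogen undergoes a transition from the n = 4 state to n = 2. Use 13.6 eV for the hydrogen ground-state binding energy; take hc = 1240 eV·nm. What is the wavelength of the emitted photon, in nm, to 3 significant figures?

486 nm

ΔE = 13.60 × (1/2² − 1/4²) = 13.60 × 0.1875 = 2.550 eV.
λ = hc/ΔE = 1240 / 2.550 = 486 nm.
This line belongs to the Balmer series.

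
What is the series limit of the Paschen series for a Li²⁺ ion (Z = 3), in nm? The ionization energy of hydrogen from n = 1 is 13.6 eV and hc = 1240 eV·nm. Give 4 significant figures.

91.18 nm

The Paschen series has lower level n_f = 3; the series limit corresponds to n_i → ∞.
ΔE_max = 13.6 × 9 / 3² = 13.60 eV.
λ_min = 1240 / 13.60 = 91.18 nm.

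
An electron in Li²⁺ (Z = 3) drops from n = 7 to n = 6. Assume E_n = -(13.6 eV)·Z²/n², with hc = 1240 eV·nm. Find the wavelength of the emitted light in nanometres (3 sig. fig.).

1370 nm

For Z = 3 the level energies scale as Z², so the effective Rydberg energy is 13.6 × 9 = 122.4 eV.
ΔE = 122.4 × (1/6² − 1/7²) = 122.4 × 0.007370 = 0.9020 eV.
λ = hc/ΔE = 1240 / 0.9020 = 1370 nm.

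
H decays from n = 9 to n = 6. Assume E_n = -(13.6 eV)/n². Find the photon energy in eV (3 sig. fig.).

E_9 = −13.60/81 = −0.1679 eV and E_6 = −13.60/36 = −0.3778 eV.
The photon energy is |E_9 − E_6| = 0.210 eV.

0.210 eV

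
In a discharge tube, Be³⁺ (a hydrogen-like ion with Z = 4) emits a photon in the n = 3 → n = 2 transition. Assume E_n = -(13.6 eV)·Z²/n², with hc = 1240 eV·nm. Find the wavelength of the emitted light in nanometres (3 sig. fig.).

For Z = 4 the level energies scale as Z², so the effective Rydberg energy is 13.6 × 16 = 217.6 eV.
ΔE = 217.6 × (1/2² − 1/3²) = 217.6 × 0.1389 = 30.22 eV.
λ = hc/ΔE = 1240 / 30.22 = 41.0 nm.

41.0 nm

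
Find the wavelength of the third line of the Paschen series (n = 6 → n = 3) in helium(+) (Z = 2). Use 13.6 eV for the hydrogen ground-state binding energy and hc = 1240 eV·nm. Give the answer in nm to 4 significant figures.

The Paschen series terminates on n_f = 3; the third line has n_i = 3+3 = 6.
ΔE = 54.40 × (1/3² − 1/6²) = 4.533 eV.
λ = 1240 / 4.533 = 273.5 nm.

273.5 nm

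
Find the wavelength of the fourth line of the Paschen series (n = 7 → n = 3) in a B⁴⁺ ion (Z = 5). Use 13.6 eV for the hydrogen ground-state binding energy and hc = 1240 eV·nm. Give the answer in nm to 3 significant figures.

The Paschen series terminates on n_f = 3; the fourth line has n_i = 3+4 = 7.
ΔE = 340.0 × (1/3² − 1/7²) = 30.84 eV.
λ = 1240 / 30.84 = 40.2 nm.

40.2 nm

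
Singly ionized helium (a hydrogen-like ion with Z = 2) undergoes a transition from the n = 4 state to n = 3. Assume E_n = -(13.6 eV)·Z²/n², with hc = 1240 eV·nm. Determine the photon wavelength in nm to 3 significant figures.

469 nm

For Z = 2 the level energies scale as Z², so the effective Rydberg energy is 13.6 × 4 = 54.40 eV.
ΔE = 54.40 × (1/3² − 1/4²) = 54.40 × 0.04861 = 2.644 eV.
λ = hc/ΔE = 1240 / 2.644 = 469 nm.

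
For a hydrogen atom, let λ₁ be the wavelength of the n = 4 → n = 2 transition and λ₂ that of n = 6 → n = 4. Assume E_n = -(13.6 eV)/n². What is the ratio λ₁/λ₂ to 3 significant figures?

0.185

λ ∝ 1/ΔE ∝ 1/(1/n_f² − 1/n_i²), and the Z² and hc factors cancel in the ratio.
λ₁/λ₂ = (1/4² − 1/6²)/(1/2² − 1/4²) = 0.03472/0.1875 = 0.185.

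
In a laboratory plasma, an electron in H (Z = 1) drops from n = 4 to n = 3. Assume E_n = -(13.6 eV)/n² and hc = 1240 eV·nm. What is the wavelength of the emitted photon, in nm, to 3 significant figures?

ΔE = 13.60 × (1/3² − 1/4²) = 13.60 × 0.04861 = 0.6611 eV.
λ = hc/ΔE = 1240 / 0.6611 = 1880 nm.
This line belongs to the Paschen series.

1880 nm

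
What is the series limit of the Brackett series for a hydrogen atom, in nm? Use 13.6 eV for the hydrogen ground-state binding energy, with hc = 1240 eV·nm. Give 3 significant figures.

1460 nm

The Brackett series has lower level n_f = 4; the series limit corresponds to n_i → ∞.
ΔE_max = 13.6 × 1 / 4² = 0.8500 eV.
λ_min = 1240 / 0.8500 = 1460 nm.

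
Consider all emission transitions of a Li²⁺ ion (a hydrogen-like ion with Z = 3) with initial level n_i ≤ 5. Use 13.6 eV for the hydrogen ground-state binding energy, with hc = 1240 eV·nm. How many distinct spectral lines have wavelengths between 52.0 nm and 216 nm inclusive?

Enumerate all n_i → n_f pairs with 1 ≤ n_f < n_i ≤ 5 and compute λ = 1240 / [13.6·9·(1/n_f² − 1/n_i²)].
Lines falling in [52.0, 216] nm: 4→2 (54.03 nm), 3→2 (72.94 nm), 5→3 (142.5 nm), 4→3 (208.4 nm).

4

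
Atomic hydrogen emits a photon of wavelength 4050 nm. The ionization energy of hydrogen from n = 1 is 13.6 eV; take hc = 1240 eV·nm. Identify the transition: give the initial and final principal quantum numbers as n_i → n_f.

The photon energy is ΔE = hc/λ = 1240 / 4050 = 0.3062 eV.
With Z = 1, ΔE = 13.60 × (1/n_f² − 1/n_i²), so 1/n_f² − 1/n_i² = 0.02251.
Trying n_f = 4 gives 1/n_i² = 0.03999, i.e. n_i ≈ 5; this pair matches.

n_i = 5, n_f = 4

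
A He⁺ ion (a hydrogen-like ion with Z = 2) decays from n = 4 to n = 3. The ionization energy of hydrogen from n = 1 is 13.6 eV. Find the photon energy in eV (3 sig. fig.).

The Bohr energies scale as Z², so for Z = 2: E_n = −54.40/n² eV.
E_4 = −54.40/16 = −3.400 eV and E_3 = −54.40/9 = −6.044 eV.
The photon energy is |E_4 − E_3| = 2.64 eV.

2.64 eV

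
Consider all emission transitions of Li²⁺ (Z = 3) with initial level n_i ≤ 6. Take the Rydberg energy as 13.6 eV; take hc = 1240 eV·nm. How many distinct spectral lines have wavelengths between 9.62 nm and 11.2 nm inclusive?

Enumerate all n_i → n_f pairs with 1 ≤ n_f < n_i ≤ 6 and compute λ = 1240 / [13.6·9·(1/n_f² − 1/n_i²)].
Lines falling in [9.62, 11.2] nm: 6→1 (10.42 nm), 5→1 (10.55 nm), 4→1 (10.81 nm).

3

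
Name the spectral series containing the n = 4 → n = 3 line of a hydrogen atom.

The series is set by the lower level: n_f = 3 is the Paschen series.

Paschen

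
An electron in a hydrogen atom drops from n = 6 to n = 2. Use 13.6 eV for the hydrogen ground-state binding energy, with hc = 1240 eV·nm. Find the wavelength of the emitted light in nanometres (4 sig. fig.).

410.3 nm

ΔE = 13.60 × (1/2² − 1/6²) = 13.60 × 0.2222 = 3.022 eV.
λ = hc/ΔE = 1240 / 3.022 = 410.3 nm.
This line belongs to the Balmer series.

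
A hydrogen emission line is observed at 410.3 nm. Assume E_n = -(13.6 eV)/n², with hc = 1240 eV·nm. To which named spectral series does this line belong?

ΔE = 1240/410.3 = 3.022 eV.
This matches 13.6 × (1/2² − 1/6²), so n_f = 2: the Balmer series.

Balmer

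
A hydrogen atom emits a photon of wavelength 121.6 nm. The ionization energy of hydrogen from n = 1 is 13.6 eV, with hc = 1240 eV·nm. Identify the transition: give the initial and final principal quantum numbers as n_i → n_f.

The photon energy is ΔE = hc/λ = 1240 / 121.6 = 10.20 eV.
With Z = 1, ΔE = 13.60 × (1/n_f² − 1/n_i²), so 1/n_f² − 1/n_i² = 0.7498.
Trying n_f = 1 gives 1/n_i² = 0.2502, i.e. n_i ≈ 2; this pair matches.

n_i = 2, n_f = 1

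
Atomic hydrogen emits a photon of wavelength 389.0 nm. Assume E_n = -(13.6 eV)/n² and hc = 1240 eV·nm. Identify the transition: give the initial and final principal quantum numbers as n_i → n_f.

The photon energy is ΔE = hc/λ = 1240 / 389.0 = 3.188 eV.
With Z = 1, ΔE = 13.60 × (1/n_f² − 1/n_i²), so 1/n_f² − 1/n_i² = 0.2344.
Trying n_f = 2 gives 1/n_i² = 0.01561, i.e. n_i ≈ 8; this pair matches.

n_i = 8, n_f = 2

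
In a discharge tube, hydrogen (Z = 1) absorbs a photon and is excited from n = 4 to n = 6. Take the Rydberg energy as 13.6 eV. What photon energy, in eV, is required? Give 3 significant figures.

0.472 eV

E_6 = −13.60/36 = −0.3778 eV and E_4 = −13.60/16 = −0.8500 eV.
The photon energy is |E_6 − E_4| = 0.472 eV.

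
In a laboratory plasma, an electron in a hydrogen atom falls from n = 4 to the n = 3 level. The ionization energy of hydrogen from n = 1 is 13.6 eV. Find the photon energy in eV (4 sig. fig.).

0.6611 eV

E_4 = −13.60/16 = −0.8500 eV and E_3 = −13.60/9 = −1.511 eV.
The photon energy is |E_4 − E_3| = 0.6611 eV.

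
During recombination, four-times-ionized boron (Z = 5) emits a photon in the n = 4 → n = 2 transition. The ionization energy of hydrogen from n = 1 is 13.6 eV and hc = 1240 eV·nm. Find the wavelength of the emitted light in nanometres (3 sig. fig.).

For Z = 5 the level energies scale as Z², so the effective Rydberg energy is 13.6 × 25 = 340.0 eV.
ΔE = 340.0 × (1/2² − 1/4²) = 340.0 × 0.1875 = 63.75 eV.
λ = hc/ΔE = 1240 / 63.75 = 19.5 nm.

19.5 nm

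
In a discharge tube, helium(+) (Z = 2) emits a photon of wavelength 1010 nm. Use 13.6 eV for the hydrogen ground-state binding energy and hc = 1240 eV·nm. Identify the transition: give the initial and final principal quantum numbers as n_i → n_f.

n_i = 5, n_f = 4

The photon energy is ΔE = hc/λ = 1240 / 1010 = 1.228 eV.
With Z = 2, ΔE = 54.40 × (1/n_f² − 1/n_i²), so 1/n_f² − 1/n_i² = 0.02257.
Trying n_f = 4 gives 1/n_i² = 0.03993, i.e. n_i ≈ 5; this pair matches.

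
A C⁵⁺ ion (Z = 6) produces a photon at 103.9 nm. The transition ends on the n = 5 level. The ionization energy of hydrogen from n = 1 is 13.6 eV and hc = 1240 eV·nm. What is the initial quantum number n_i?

n_i = 8

The photon energy is ΔE = hc/λ = 1240 / 103.9 = 11.93 eV.
With Z = 6, ΔE = 489.6 × (1/n_f² − 1/n_i²), so 1/n_f² − 1/n_i² = 0.02438.
With n_f = 5: 1/n_i² = 1/25 − 0.02438 = 0.01562, so n_i ≈ 8.00.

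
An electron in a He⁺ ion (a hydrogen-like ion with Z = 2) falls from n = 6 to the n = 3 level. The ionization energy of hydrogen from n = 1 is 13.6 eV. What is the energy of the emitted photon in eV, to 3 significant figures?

4.53 eV

The Bohr energies scale as Z², so for Z = 2: E_n = −54.40/n² eV.
E_6 = −54.40/36 = −1.511 eV and E_3 = −54.40/9 = −6.044 eV.
The photon energy is |E_6 − E_3| = 4.53 eV.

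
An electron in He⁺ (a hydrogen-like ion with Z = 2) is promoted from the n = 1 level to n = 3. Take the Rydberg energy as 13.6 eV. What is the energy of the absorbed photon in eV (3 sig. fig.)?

48.4 eV

The Bohr energies scale as Z², so for Z = 2: E_n = −54.40/n² eV.
E_3 = −54.40/9 = −6.044 eV and E_1 = −54.40/1 = −54.40 eV.
The photon energy is |E_3 − E_1| = 48.4 eV.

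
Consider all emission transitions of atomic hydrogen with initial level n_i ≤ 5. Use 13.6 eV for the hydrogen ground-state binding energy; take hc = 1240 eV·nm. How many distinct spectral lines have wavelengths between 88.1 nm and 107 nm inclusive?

3

Enumerate all n_i → n_f pairs with 1 ≤ n_f < n_i ≤ 5 and compute λ = 1240 / [13.6·1·(1/n_f² − 1/n_i²)].
Lines falling in [88.1, 107] nm: 5→1 (94.98 nm), 4→1 (97.25 nm), 3→1 (102.6 nm).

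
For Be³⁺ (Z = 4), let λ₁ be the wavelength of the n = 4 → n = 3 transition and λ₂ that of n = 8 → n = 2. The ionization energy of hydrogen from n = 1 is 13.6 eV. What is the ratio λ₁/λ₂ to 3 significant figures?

4.82

λ ∝ 1/ΔE ∝ 1/(1/n_f² − 1/n_i²), and the Z² and hc factors cancel in the ratio.
λ₁/λ₂ = (1/2² − 1/8²)/(1/3² − 1/4²) = 0.2344/0.04861 = 4.82.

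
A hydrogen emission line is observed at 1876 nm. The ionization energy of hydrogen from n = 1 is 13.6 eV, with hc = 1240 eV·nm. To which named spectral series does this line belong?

Paschen

ΔE = 1240/1876 = 0.6610 eV.
This matches 13.6 × (1/3² − 1/4²), so n_f = 3: the Paschen series.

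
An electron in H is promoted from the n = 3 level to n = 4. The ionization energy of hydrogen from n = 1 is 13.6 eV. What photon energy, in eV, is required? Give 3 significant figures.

E_4 = −13.60/16 = −0.8500 eV and E_3 = −13.60/9 = −1.511 eV.
The photon energy is |E_4 − E_3| = 0.661 eV.

0.661 eV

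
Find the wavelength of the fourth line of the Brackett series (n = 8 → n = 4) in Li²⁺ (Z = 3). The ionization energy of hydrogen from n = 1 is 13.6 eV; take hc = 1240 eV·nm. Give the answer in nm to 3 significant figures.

The Brackett series terminates on n_f = 4; the fourth line has n_i = 4+4 = 8.
ΔE = 122.4 × (1/4² − 1/8²) = 5.738 eV.
λ = 1240 / 5.738 = 216 nm.

216 nm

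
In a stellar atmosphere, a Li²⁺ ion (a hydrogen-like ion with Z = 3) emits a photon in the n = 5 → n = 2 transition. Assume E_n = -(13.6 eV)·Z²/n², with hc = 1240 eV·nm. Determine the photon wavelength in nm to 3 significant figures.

For Z = 3 the level energies scale as Z², so the effective Rydberg energy is 13.6 × 9 = 122.4 eV.
ΔE = 122.4 × (1/2² − 1/5²) = 122.4 × 0.2100 = 25.70 eV.
λ = hc/ΔE = 1240 / 25.70 = 48.2 nm.

48.2 nm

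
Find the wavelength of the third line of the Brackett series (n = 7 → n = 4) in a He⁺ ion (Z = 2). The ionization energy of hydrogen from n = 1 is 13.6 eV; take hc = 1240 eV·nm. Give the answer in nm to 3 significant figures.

542 nm

The Brackett series terminates on n_f = 4; the third line has n_i = 4+3 = 7.
ΔE = 54.40 × (1/4² − 1/7²) = 2.290 eV.
λ = 1240 / 2.290 = 542 nm.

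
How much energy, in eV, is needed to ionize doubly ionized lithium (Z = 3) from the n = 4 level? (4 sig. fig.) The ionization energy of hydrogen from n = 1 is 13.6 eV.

7.650 eV

E_n = −13.6 Z²/n² = −122.4/n² eV for Z = 3.
E_4 = −122.4/16 = −7.650 eV, so ionization (to E = 0) requires 7.650 eV.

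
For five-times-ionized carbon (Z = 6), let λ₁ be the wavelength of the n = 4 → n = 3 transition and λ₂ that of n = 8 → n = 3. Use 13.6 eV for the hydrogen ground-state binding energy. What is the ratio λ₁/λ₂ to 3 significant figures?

λ ∝ 1/ΔE ∝ 1/(1/n_f² − 1/n_i²), and the Z² and hc factors cancel in the ratio.
λ₁/λ₂ = (1/3² − 1/8²)/(1/3² − 1/4²) = 0.09549/0.04861 = 1.96.

1.96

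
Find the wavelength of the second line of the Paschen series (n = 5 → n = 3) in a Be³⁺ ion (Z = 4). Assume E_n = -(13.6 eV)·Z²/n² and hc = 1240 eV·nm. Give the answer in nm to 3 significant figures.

The Paschen series terminates on n_f = 3; the second line has n_i = 3+2 = 5.
ΔE = 217.6 × (1/3² − 1/5²) = 15.47 eV.
λ = 1240 / 15.47 = 80.1 nm.

80.1 nm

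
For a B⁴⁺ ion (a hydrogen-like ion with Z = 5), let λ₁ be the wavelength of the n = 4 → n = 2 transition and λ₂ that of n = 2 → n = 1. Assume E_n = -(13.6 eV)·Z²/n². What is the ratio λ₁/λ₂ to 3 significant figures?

4.00

λ ∝ 1/ΔE ∝ 1/(1/n_f² − 1/n_i²), and the Z² and hc factors cancel in the ratio.
λ₁/λ₂ = (1/1² − 1/2²)/(1/2² − 1/4²) = 0.7500/0.1875 = 4.00.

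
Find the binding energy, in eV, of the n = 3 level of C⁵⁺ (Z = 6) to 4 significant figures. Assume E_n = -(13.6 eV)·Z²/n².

54.40 eV

E_n = −13.6 Z²/n² = −489.6/n² eV for Z = 6.
E_3 = −489.6/9 = −54.40 eV, so ionization (to E = 0) requires 54.40 eV.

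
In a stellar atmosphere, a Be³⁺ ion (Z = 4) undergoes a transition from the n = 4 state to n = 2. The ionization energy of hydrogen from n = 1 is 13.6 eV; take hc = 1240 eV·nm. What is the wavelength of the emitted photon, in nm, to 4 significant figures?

30.39 nm

For Z = 4 the level energies scale as Z², so the effective Rydberg energy is 13.6 × 16 = 217.6 eV.
ΔE = 217.6 × (1/2² − 1/4²) = 217.6 × 0.1875 = 40.80 eV.
λ = hc/ΔE = 1240 / 40.80 = 30.39 nm.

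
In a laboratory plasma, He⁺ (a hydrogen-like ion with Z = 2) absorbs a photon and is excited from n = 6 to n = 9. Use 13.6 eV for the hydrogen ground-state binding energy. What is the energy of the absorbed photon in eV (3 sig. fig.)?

0.840 eV

The Bohr energies scale as Z², so for Z = 2: E_n = −54.40/n² eV.
E_9 = −54.40/81 = −0.6716 eV and E_6 = −54.40/36 = −1.511 eV.
The photon energy is |E_9 − E_6| = 0.840 eV.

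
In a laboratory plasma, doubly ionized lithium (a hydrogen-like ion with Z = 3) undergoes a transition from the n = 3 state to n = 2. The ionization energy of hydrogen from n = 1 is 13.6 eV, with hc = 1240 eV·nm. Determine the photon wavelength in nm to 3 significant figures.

For Z = 3 the level energies scale as Z², so the effective Rydberg energy is 13.6 × 9 = 122.4 eV.
ΔE = 122.4 × (1/2² − 1/3²) = 122.4 × 0.1389 = 17.00 eV.
λ = hc/ΔE = 1240 / 17.00 = 72.9 nm.

72.9 nm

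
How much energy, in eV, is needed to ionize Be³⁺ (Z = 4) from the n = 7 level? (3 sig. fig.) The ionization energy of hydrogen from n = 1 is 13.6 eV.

E_n = −13.6 Z²/n² = −217.6/n² eV for Z = 4.
E_7 = −217.6/49 = −4.44 eV, so ionization (to E = 0) requires 4.44 eV.

4.44 eV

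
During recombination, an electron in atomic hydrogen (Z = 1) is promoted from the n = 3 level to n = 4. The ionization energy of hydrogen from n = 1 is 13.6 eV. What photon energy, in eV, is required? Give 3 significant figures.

0.661 eV

E_4 = −13.60/16 = −0.8500 eV and E_3 = −13.60/9 = −1.511 eV.
The photon energy is |E_4 − E_3| = 0.661 eV.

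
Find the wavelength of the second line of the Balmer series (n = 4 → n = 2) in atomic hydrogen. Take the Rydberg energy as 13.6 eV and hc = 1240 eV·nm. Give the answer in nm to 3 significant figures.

486 nm

The Balmer series terminates on n_f = 2; the second line has n_i = 2+2 = 4.
ΔE = 13.60 × (1/2² − 1/4²) = 2.550 eV.
λ = 1240 / 2.550 = 486 nm.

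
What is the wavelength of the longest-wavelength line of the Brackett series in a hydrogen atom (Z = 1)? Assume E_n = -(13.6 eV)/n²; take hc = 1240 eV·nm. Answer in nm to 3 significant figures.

4050 nm

The Brackett series terminates on n_f = 4; the first line has n_i = 4+1 = 5.
ΔE = 13.60 × (1/4² − 1/5²) = 0.3060 eV.
λ = 1240 / 0.3060 = 4050 nm.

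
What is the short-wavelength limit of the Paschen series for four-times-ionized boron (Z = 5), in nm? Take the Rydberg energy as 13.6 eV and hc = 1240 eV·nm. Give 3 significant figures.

The Paschen series has lower level n_f = 3; the series limit corresponds to n_i → ∞.
ΔE_max = 13.6 × 25 / 3² = 37.78 eV.
λ_min = 1240 / 37.78 = 32.8 nm.

32.8 nm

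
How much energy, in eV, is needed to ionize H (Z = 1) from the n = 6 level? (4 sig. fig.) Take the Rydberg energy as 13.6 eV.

0.3778 eV

E_6 = −13.60/36 = −0.3778 eV, so ionization (to E = 0) requires 0.3778 eV.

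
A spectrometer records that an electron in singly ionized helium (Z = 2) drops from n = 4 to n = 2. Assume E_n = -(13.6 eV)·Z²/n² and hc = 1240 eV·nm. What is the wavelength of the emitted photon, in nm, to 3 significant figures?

122 nm

For Z = 2 the level energies scale as Z², so the effective Rydberg energy is 13.6 × 4 = 54.40 eV.
ΔE = 54.40 × (1/2² − 1/4²) = 54.40 × 0.1875 = 10.20 eV.
λ = hc/ΔE = 1240 / 10.20 = 122 nm.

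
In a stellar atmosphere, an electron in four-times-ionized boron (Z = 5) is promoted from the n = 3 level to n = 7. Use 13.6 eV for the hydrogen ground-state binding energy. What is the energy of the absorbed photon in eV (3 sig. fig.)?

30.8 eV

The Bohr energies scale as Z², so for Z = 5: E_n = −340.0/n² eV.
E_7 = −340.0/49 = −6.939 eV and E_3 = −340.0/9 = −37.78 eV.
The photon energy is |E_7 − E_3| = 30.8 eV.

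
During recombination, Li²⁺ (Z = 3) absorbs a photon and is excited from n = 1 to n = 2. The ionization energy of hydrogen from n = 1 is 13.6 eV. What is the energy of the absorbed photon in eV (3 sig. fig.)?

The Bohr energies scale as Z², so for Z = 3: E_n = −122.4/n² eV.
E_2 = −122.4/4 = −30.60 eV and E_1 = −122.4/1 = −122.4 eV.
The photon energy is |E_2 − E_1| = 91.8 eV.

91.8 eV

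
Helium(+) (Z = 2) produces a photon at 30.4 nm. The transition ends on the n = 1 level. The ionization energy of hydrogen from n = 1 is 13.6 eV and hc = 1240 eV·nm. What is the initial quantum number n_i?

The photon energy is ΔE = hc/λ = 1240 / 30.4 = 40.79 eV.
With Z = 2, ΔE = 54.40 × (1/n_f² − 1/n_i²), so 1/n_f² − 1/n_i² = 0.7498.
With n_f = 1: 1/n_i² = 1/1 − 0.7498 = 0.2502, so n_i ≈ 2.00.

n_i = 2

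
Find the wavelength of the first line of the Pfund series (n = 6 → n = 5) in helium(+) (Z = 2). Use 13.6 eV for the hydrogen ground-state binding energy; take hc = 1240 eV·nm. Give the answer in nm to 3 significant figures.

1860 nm

The Pfund series terminates on n_f = 5; the first line has n_i = 5+1 = 6.
ΔE = 54.40 × (1/5² − 1/6²) = 0.6649 eV.
λ = 1240 / 0.6649 = 1860 nm.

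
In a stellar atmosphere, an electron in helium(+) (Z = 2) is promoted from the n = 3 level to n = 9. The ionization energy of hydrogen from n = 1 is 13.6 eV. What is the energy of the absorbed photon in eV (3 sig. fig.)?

5.37 eV

The Bohr energies scale as Z², so for Z = 2: E_n = −54.40/n² eV.
E_9 = −54.40/81 = −0.6716 eV and E_3 = −54.40/9 = −6.044 eV.
The photon energy is |E_9 − E_3| = 5.37 eV.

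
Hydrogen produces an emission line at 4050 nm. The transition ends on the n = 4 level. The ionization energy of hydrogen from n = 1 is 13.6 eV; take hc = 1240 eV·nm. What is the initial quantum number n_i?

The photon energy is ΔE = hc/λ = 1240 / 4050 = 0.3062 eV.
With Z = 1, ΔE = 13.60 × (1/n_f² − 1/n_i²), so 1/n_f² − 1/n_i² = 0.02251.
With n_f = 4: 1/n_i² = 1/16 − 0.02251 = 0.03999, so n_i ≈ 5.00.

n_i = 5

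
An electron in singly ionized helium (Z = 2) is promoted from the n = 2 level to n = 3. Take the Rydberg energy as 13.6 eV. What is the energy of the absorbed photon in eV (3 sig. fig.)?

7.56 eV

The Bohr energies scale as Z², so for Z = 2: E_n = −54.40/n² eV.
E_3 = −54.40/9 = −6.044 eV and E_2 = −54.40/4 = −13.60 eV.
The photon energy is |E_3 − E_2| = 7.56 eV.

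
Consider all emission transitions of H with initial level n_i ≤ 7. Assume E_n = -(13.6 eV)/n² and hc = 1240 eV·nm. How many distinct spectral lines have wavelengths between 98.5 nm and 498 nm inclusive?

Enumerate all n_i → n_f pairs with 1 ≤ n_f < n_i ≤ 7 and compute λ = 1240 / [13.6·1·(1/n_f² − 1/n_i²)].
Lines falling in [98.5, 498] nm: 3→1 (102.6 nm), 2→1 (121.6 nm), 7→2 (397.1 nm), 6→2 (410.3 nm), 5→2 (434.2 nm), 4→2 (486.3 nm).

6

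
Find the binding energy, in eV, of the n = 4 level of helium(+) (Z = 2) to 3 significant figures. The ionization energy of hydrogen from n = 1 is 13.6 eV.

3.40 eV

E_n = −13.6 Z²/n² = −54.40/n² eV for Z = 2.
E_4 = −54.40/16 = −3.40 eV, so ionization (to E = 0) requires 3.40 eV.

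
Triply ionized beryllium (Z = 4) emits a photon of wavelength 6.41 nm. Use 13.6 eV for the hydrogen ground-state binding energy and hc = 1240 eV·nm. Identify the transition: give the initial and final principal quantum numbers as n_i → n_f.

The photon energy is ΔE = hc/λ = 1240 / 6.41 = 193.4 eV.
With Z = 4, ΔE = 217.6 × (1/n_f² − 1/n_i²), so 1/n_f² − 1/n_i² = 0.8890.
Trying n_f = 1 gives 1/n_i² = 0.1110, i.e. n_i ≈ 3; this pair matches.

n_i = 3, n_f = 1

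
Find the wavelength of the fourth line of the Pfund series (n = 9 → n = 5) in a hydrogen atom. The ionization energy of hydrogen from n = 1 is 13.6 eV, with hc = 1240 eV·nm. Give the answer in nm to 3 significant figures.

3300 nm

The Pfund series terminates on n_f = 5; the fourth line has n_i = 5+4 = 9.
ΔE = 13.60 × (1/5² − 1/9²) = 0.3761 eV.
λ = 1240 / 0.3761 = 3300 nm.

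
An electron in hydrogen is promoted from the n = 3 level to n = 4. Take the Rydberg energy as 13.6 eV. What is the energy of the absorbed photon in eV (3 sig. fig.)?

0.661 eV

E_4 = −13.60/16 = −0.8500 eV and E_3 = −13.60/9 = −1.511 eV.
The photon energy is |E_4 − E_3| = 0.661 eV.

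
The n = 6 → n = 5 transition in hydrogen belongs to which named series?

Pfund

The series is set by the lower level: n_f = 5 is the Pfund series.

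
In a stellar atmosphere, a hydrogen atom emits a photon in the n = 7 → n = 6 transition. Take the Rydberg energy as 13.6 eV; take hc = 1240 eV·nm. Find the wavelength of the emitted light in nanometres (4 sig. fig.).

12370 nm

ΔE = 13.60 × (1/6² − 1/7²) = 13.60 × 0.007370 = 0.1002 eV.
λ = hc/ΔE = 1240 / 0.1002 = 12370 nm.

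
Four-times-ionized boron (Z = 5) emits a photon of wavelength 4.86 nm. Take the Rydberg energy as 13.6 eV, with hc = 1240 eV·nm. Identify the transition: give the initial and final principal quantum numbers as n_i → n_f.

n_i = 2, n_f = 1

The photon energy is ΔE = hc/λ = 1240 / 4.86 = 255.1 eV.
With Z = 5, ΔE = 340.0 × (1/n_f² − 1/n_i²), so 1/n_f² − 1/n_i² = 0.7504.
Trying n_f = 1 gives 1/n_i² = 0.2496, i.e. n_i ≈ 2; this pair matches.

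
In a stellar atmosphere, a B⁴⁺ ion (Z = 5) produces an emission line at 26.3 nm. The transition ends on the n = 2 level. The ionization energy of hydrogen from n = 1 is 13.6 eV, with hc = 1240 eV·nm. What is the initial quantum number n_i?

n_i = 3

The photon energy is ΔE = hc/λ = 1240 / 26.3 = 47.15 eV.
With Z = 5, ΔE = 340.0 × (1/n_f² − 1/n_i²), so 1/n_f² − 1/n_i² = 0.1387.
With n_f = 2: 1/n_i² = 1/4 − 0.1387 = 0.1113, so n_i ≈ 3.00.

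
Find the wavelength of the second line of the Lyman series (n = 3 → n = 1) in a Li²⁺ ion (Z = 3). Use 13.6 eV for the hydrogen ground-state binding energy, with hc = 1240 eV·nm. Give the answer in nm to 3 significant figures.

11.4 nm

The Lyman series terminates on n_f = 1; the second line has n_i = 1+2 = 3.
ΔE = 122.4 × (1/1² − 1/3²) = 108.8 eV.
λ = 1240 / 108.8 = 11.4 nm.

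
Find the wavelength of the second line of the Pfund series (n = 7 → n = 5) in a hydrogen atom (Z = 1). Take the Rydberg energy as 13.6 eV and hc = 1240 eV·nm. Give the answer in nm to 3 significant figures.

The Pfund series terminates on n_f = 5; the second line has n_i = 5+2 = 7.
ΔE = 13.60 × (1/5² − 1/7²) = 0.2664 eV.
λ = 1240 / 0.2664 = 4650 nm.

4650 nm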